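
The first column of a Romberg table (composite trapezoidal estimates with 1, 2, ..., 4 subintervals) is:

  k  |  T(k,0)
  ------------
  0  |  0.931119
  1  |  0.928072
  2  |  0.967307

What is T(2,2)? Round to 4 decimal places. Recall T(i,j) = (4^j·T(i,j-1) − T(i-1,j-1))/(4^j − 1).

T(1,1) = (4·0.928072 − 0.931119) / 3 = 0.927056
T(2,1) = (4·0.967307 − 0.928072) / 3 = 0.980385
T(2,2) = (16·0.980385 − 0.927056) / 15 = 0.983940

0.9839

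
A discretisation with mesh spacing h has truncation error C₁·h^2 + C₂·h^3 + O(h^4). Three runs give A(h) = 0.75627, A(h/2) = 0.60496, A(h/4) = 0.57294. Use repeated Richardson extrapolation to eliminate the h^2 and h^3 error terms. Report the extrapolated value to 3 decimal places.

First eliminate the h^2 term (factor 2^2 = 4):
  B₁ = (4·0.60496 − 0.75627)/3 = 0.55452
  B₂ = (4·0.57294 − 0.60496)/3 = 0.56227
Then eliminate the h^3 term (factor 2^3 = 8):
  (8·0.56227 − 0.55452)/7 = 0.56338

0.563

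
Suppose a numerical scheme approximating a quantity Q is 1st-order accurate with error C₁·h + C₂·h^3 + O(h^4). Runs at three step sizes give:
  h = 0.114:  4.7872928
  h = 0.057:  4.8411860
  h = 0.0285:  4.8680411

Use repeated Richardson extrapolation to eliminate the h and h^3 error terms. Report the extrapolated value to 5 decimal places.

First eliminate the h term (factor 2^1 = 2):
  B₁ = (2·4.8411860 − 4.7872928)/1 = 4.8950792
  B₂ = (2·4.8680411 − 4.8411860)/1 = 4.8948962
Then eliminate the h^3 term (factor 2^3 = 8):
  (8·4.8948962 − 4.8950792)/7 = 4.8948701

4.89487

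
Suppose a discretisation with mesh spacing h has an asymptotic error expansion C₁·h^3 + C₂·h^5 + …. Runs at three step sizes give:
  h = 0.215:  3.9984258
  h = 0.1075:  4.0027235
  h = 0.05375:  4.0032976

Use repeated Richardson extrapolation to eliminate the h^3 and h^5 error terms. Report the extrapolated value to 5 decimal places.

4.00338

First eliminate the h^3 term (factor 2^3 = 8):
  B₁ = (8·4.0027235 − 3.9984258)/7 = 4.0033375
  B₂ = (8·4.0032976 − 4.0027235)/7 = 4.0033796
Then eliminate the h^5 term (factor 2^5 = 32):
  (32·4.0033796 − 4.0033375)/31 = 4.0033810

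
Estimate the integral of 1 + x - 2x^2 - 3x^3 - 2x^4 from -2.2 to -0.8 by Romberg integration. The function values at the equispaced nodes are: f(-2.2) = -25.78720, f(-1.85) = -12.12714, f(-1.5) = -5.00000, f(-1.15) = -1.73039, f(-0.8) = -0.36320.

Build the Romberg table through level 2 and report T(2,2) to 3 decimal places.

T(0,0) (trapezoid, 1 panel, h=1.4000): -18.30528
T(1,0) (trapezoid, 2 panels, h=0.7000): -12.65264
T(2,0) (trapezoid, 4 panels, h=0.3500): -11.17646
T(1,1) = -12.65264 + (-12.65264 − (-18.30528))/3 = -10.76843
T(2,1) = -11.17646 + (-11.17646 − (-12.65264))/3 = -10.68440
T(2,2) = -10.68440 + (-10.68440 − (-10.76843))/15 = -10.67880

-10.679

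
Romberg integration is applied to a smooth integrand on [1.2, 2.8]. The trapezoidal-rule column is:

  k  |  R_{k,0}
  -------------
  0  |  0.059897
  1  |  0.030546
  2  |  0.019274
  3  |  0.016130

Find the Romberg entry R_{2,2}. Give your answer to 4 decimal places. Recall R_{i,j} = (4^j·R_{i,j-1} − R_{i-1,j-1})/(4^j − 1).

0.0152

Richardson extrapolation on the trapezoidal column (denominator 4−1=3):
R_{1,1} = 0.030546 + (0.030546 − 0.059897)/3 = 0.020762
R_{2,1} = 0.019274 + (0.019274 − 0.030546)/3 = 0.015517
R_{2,2} = 0.015517 + (0.015517 − 0.020762)/15 = 0.015167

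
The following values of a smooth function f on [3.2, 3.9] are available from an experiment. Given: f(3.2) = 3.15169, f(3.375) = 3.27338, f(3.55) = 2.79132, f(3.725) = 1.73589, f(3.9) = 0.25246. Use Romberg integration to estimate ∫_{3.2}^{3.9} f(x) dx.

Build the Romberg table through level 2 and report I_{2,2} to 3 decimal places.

I_{0,0} (trapezoid, 1 panel, h=0.7000): 1.19145
I_{1,0} (trapezoid, 2 panels, h=0.3500): 1.57269
I_{2,0} (trapezoid, 4 panels, h=0.1750): 1.66297
I_{1,1} = 1.57269 + (1.57269 − 1.19145)/3 = 1.69977
I_{2,1} = 1.66297 + (1.66297 − 1.57269)/3 = 1.69306
I_{2,2} = 1.69306 + (1.69306 − 1.69977)/15 = 1.69261

1.693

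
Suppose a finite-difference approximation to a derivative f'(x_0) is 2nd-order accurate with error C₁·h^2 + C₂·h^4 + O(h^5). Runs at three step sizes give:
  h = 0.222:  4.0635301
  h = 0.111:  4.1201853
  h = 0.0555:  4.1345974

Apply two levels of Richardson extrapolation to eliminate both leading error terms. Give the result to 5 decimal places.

First eliminate the h^2 term (factor 2^2 = 4):
  B₁ = (4·4.1201853 − 4.0635301)/3 = 4.1390704
  B₂ = (4·4.1345974 − 4.1201853)/3 = 4.1394014
Then eliminate the h^4 term (factor 2^4 = 16):
  (16·4.1394014 − 4.1390704)/15 = 4.1394235

4.13942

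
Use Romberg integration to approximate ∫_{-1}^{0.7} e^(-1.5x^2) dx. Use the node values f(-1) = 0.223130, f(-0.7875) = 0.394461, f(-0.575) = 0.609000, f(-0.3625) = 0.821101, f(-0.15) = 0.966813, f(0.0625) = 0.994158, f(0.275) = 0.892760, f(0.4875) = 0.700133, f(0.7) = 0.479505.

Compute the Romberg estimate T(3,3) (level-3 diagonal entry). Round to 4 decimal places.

1.2240

T(0,0) (trapezoid, 1 panel, h=1.7000): 0.597240
T(1,0) (trapezoid, 2 panels, h=0.8500): 1.120411
T(2,0) (trapezoid, 4 panels, h=0.4250): 1.198453
T(3,0) (trapezoid, 8 panels, h=0.2125): 1.217570
T(1,1) = 1.120411 + (1.120411 − 0.597240)/3 = 1.294801
T(2,1) = 1.198453 + (1.198453 − 1.120411)/3 = 1.224467
T(3,1) = 1.217570 + (1.217570 − 1.198453)/3 = 1.223942
T(2,2) = 1.224467 + (1.224467 − 1.294801)/15 = 1.219778
T(3,2) = 1.223942 + (1.223942 − 1.224467)/15 = 1.223907
T(3,3) = 1.223907 + (1.223907 − 1.219778)/63 = 1.223973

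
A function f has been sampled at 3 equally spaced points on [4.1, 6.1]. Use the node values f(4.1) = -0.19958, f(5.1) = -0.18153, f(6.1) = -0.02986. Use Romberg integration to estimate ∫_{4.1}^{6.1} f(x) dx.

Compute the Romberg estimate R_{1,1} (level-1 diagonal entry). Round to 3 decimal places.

-0.319

R_{0,0} (trapezoid, 1 panel, h=2.0000): -0.22944
R_{1,0} (trapezoid, 2 panels, h=1.0000): -0.29625
R_{1,1} = -0.29625 + (-0.29625 − (-0.22944))/3 = -0.31852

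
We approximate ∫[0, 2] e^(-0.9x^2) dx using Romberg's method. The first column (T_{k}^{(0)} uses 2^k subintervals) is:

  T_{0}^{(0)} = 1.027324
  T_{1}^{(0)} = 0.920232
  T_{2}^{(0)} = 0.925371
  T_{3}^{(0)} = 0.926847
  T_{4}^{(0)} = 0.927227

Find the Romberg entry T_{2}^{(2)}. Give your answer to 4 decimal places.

0.9299

T_{1}^{(1)} = 0.920232 + (0.920232 − 1.027324)/3 = 0.884535
T_{2}^{(1)} = (4·0.925371 − 0.920232) / 3 = 0.927084
T_{2}^{(2)} = 0.927084 + (0.927084 − 0.884535)/15 = 0.929921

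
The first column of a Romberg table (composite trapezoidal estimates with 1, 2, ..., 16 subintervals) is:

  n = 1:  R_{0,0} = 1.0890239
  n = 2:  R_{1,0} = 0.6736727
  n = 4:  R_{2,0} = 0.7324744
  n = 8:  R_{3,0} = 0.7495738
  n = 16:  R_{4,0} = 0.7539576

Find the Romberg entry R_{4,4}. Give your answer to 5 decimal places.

Richardson extrapolation on the trapezoidal column (denominator 4−1=3):
R_{1,1} = (4·0.6736727 − 1.0890239) / 3 = 0.5352223
R_{2,1} = (4·0.7324744 − 0.6736727) / 3 = 0.7520750
R_{3,1} = 0.7495738 + (0.7495738 − 0.7324744)/3 = 0.7552736
R_{4,1} = (4·0.7539576 − 0.7495738) / 3 = 0.7554189
R_{2,2} = (16·0.7520750 − 0.5352223) / 15 = 0.7665318
R_{3,2} = (16·0.7552736 − 0.7520750) / 15 = 0.7554868
R_{4,2} = (16·0.7554189 − 0.7552736) / 15 = 0.7554286
R_{3,3} = (64·0.7554868 − 0.7665318) / 63 = 0.7553115
R_{4,3} = (64·0.7554286 − 0.7554868) / 63 = 0.7554277
R_{4,4} = (256·0.7554277 − 0.7553115) / 255 = 0.7554282
(Column j=1 coincides with Simpson's rule on the same nodes.)

0.75543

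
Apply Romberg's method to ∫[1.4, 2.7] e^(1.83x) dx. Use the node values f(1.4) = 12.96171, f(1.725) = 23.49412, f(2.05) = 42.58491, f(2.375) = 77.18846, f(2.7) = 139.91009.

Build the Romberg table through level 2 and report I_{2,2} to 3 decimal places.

I_{0,0} (trapezoid, 1 panel, h=1.3000): 99.36667
I_{1,0} (trapezoid, 2 panels, h=0.6500): 77.36353
I_{2,0} (trapezoid, 4 panels, h=0.3250): 71.40360
I_{1,1} = 77.36353 + (77.36353 − 99.36667)/3 = 70.02915
I_{2,1} = 71.40360 + (71.40360 − 77.36353)/3 = 69.41696
I_{2,2} = 69.41696 + (69.41696 − 70.02915)/15 = 69.37615

69.376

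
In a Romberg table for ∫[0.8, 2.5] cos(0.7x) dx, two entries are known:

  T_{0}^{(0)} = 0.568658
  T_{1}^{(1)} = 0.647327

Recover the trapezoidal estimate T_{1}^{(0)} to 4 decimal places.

From T_{1}^{(1)} = (4·T_{1}^{(0)} − T_{0}^{(0)})/3, solve for T_{1}^{(0)}:
4·T_{1}^{(0)} = 3·0.647327 + 0.568658 = 2.510639
T_{1}^{(0)} = 0.627660

0.6277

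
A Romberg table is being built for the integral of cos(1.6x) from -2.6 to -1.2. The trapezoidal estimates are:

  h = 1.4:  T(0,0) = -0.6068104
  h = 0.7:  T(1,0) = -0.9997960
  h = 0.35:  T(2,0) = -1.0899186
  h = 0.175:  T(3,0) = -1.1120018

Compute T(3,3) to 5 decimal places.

Richardson extrapolation on the trapezoidal column (denominator 4−1=3):
T(1,1) = -0.9997960 + (-0.9997960 − (-0.6068104))/3 = -1.1307912
T(2,1) = -1.0899186 + (-1.0899186 − (-0.9997960))/3 = -1.1199595
T(3,1) = (4·(-1.1120018) − (-1.0899186)) / 3 = -1.1193629
T(2,2) = -1.1199595 + (-1.1199595 − (-1.1307912))/15 = -1.1192374
T(3,2) = -1.1193629 + (-1.1193629 − (-1.1199595))/15 = -1.1193231
T(3,3) = (64·(-1.1193231) − (-1.1192374)) / 63 = -1.1193245
(Column j=1 coincides with Simpson's rule on the same nodes.)

-1.11932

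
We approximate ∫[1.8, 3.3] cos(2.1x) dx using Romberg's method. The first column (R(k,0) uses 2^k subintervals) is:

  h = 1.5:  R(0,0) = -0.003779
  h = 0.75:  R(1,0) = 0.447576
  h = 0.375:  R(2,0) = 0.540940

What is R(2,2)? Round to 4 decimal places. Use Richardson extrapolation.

Richardson extrapolation on the trapezoidal column (denominator 4−1=3):
R(1,1) = (4·0.447576 − (-0.003779)) / 3 = 0.598028
R(2,1) = 0.540940 + (0.540940 − 0.447576)/3 = 0.572061
R(2,2) = 0.572061 + (0.572061 − 0.598028)/15 = 0.570330
(Column j=1 coincides with Simpson's rule on the same nodes.)

0.5703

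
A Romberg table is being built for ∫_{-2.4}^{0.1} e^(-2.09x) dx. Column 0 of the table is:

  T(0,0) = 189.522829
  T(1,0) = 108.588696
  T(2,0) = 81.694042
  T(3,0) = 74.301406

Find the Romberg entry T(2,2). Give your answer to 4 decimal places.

72.1371

T(1,1) = 108.588696 + (108.588696 − 189.522829)/3 = 81.610652
T(2,1) = (4·81.694042 − 108.588696) / 3 = 72.729157
T(2,2) = (16·72.729157 − 81.610652) / 15 = 72.137057
(Column j=1 coincides with Simpson's rule on the same nodes.)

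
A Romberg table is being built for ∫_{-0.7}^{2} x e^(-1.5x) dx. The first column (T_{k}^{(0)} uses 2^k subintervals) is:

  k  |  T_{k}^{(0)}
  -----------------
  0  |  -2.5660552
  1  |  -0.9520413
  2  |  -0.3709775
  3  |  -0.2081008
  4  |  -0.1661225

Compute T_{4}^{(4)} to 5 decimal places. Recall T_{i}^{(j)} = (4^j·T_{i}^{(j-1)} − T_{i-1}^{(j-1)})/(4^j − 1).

T_{1}^{(1)} = (4·(-0.9520413) − (-2.5660552)) / 3 = -0.4140367
T_{2}^{(1)} = (4·(-0.3709775) − (-0.9520413)) / 3 = -0.1772896
T_{3}^{(1)} = -0.2081008 + (-0.2081008 − (-0.3709775))/3 = -0.1538086
T_{4}^{(1)} = -0.1661225 + (-0.1661225 − (-0.2081008))/3 = -0.1521297
T_{2}^{(2)} = -0.1772896 + (-0.1772896 − (-0.4140367))/15 = -0.1615065
T_{3}^{(2)} = -0.1538086 + (-0.1538086 − (-0.1772896))/15 = -0.1522432
T_{4}^{(2)} = -0.1521297 + (-0.1521297 − (-0.1538086))/15 = -0.1520178
T_{3}^{(3)} = (64·(-0.1522432) − (-0.1615065)) / 63 = -0.1520962
T_{4}^{(3)} = (64·(-0.1520178) − (-0.1522432)) / 63 = -0.1520142
T_{4}^{(4)} = (256·(-0.1520142) − (-0.1520962)) / 255 = -0.1520139

-0.15201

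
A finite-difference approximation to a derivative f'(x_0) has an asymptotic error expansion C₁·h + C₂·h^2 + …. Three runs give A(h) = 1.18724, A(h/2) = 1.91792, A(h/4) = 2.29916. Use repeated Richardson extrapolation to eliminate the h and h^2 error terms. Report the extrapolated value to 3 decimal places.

First eliminate the h term (factor 2^1 = 2):
  B₁ = (2·1.91792 − 1.18724)/1 = 2.64860
  B₂ = (2·2.29916 − 1.91792)/1 = 2.68040
Then eliminate the h^2 term (factor 2^2 = 4):
  (4·2.68040 − 2.64860)/3 = 2.69100

2.691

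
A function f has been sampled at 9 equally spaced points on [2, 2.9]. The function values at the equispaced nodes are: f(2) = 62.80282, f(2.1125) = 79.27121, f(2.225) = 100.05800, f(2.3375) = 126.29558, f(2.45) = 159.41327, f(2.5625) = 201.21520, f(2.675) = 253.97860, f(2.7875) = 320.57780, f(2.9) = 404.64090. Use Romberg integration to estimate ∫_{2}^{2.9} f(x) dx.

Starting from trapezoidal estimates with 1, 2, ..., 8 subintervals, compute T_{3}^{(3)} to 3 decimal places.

T_{0}^{(0)} (trapezoid, 1 panel, h=0.9000): 210.34967
T_{1}^{(0)} (trapezoid, 2 panels, h=0.4500): 176.91081
T_{2}^{(0)} (trapezoid, 4 panels, h=0.2250): 168.11364
T_{3}^{(0)} (trapezoid, 8 panels, h=0.1125): 165.88480
T_{1}^{(1)} = 176.91081 + (176.91081 − 210.34967)/3 = 165.76452
T_{2}^{(1)} = 168.11364 + (168.11364 − 176.91081)/3 = 165.18125
T_{3}^{(1)} = 165.88480 + (165.88480 − 168.11364)/3 = 165.14185
T_{2}^{(2)} = 165.18125 + (165.18125 − 165.76452)/15 = 165.14237
T_{3}^{(2)} = 165.14185 + (165.14185 − 165.18125)/15 = 165.13922
T_{3}^{(3)} = 165.13922 + (165.13922 − 165.14237)/63 = 165.13917

165.139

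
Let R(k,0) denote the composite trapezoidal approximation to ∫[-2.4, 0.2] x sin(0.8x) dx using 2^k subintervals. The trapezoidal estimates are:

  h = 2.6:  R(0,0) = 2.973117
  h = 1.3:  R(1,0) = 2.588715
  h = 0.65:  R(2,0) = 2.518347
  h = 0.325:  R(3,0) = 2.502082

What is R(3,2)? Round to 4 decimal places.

R(2,1) = 2.518347 + (2.518347 − 2.588715)/3 = 2.494891
R(3,1) = (4·2.502082 − 2.518347) / 3 = 2.496660
R(3,2) = 2.496660 + (2.496660 − 2.494891)/15 = 2.496778

2.4968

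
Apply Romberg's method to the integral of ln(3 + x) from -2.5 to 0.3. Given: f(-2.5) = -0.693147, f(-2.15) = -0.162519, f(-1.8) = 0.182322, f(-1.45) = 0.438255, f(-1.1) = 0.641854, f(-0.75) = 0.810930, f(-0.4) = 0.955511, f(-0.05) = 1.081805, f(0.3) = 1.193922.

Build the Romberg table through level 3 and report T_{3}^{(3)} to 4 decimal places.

1.4862

T_{0}^{(0)} (trapezoid, 1 panel, h=2.8000): 0.701085
T_{1}^{(0)} (trapezoid, 2 panels, h=1.4000): 1.249138
T_{2}^{(0)} (trapezoid, 4 panels, h=0.7000): 1.421052
T_{3}^{(0)} (trapezoid, 8 panels, h=0.3500): 1.469491
T_{1}^{(1)} = 1.249138 + (1.249138 − 0.701085)/3 = 1.431822
T_{2}^{(1)} = 1.421052 + (1.421052 − 1.249138)/3 = 1.478357
T_{3}^{(1)} = 1.469491 + (1.469491 − 1.421052)/3 = 1.485637
T_{2}^{(2)} = 1.478357 + (1.478357 − 1.431822)/15 = 1.481459
T_{3}^{(2)} = 1.485637 + (1.485637 − 1.478357)/15 = 1.486122
T_{3}^{(3)} = 1.486122 + (1.486122 − 1.481459)/63 = 1.486196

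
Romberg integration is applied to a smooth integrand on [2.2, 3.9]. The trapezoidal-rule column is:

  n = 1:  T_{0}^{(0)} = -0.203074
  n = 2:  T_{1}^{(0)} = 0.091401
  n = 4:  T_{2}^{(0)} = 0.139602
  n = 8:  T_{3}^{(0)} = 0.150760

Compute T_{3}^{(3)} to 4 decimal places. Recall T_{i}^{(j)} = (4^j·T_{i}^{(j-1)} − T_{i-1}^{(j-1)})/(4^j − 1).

0.1544

T_{1}^{(1)} = (4·0.091401 − (-0.203074)) / 3 = 0.189559
T_{2}^{(1)} = (4·0.139602 − 0.091401) / 3 = 0.155669
T_{3}^{(1)} = 0.150760 + (0.150760 − 0.139602)/3 = 0.154479
T_{2}^{(2)} = 0.155669 + (0.155669 − 0.189559)/15 = 0.153410
T_{3}^{(2)} = (16·0.154479 − 0.155669) / 15 = 0.154400
T_{3}^{(3)} = (64·0.154400 − 0.153410) / 63 = 0.154416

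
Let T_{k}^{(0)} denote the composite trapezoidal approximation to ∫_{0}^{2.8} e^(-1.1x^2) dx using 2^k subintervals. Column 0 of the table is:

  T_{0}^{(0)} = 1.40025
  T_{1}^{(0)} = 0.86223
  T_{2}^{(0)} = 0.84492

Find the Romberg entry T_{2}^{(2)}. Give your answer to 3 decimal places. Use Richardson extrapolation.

T_{1}^{(1)} = 0.86223 + (0.86223 − 1.40025)/3 = 0.68289
T_{2}^{(1)} = 0.84492 + (0.84492 − 0.86223)/3 = 0.83915
T_{2}^{(2)} = (16·0.83915 − 0.68289) / 15 = 0.84957

0.850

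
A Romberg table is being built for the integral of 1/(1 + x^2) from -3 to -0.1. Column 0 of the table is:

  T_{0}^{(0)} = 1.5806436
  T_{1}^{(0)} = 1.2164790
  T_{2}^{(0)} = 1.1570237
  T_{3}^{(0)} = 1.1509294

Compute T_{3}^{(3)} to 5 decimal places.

Richardson extrapolation on the trapezoidal column (denominator 4−1=3):
T_{1}^{(1)} = (4·1.2164790 − 1.5806436) / 3 = 1.0950908
T_{2}^{(1)} = (4·1.1570237 − 1.2164790) / 3 = 1.1372053
T_{3}^{(1)} = 1.1509294 + (1.1509294 − 1.1570237)/3 = 1.1488980
T_{2}^{(2)} = 1.1372053 + (1.1372053 − 1.0950908)/15 = 1.1400129
T_{3}^{(2)} = 1.1488980 + (1.1488980 − 1.1372053)/15 = 1.1496775
T_{3}^{(3)} = (64·1.1496775 − 1.1400129) / 63 = 1.1498309

1.14983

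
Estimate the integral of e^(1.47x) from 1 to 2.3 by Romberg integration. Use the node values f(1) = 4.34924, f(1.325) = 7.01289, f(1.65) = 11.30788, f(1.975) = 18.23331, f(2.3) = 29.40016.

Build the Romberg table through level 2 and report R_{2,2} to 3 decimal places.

17.042

R_{0,0} (trapezoid, 1 panel, h=1.3000): 21.93711
R_{1,0} (trapezoid, 2 panels, h=0.6500): 18.31868
R_{2,0} (trapezoid, 4 panels, h=0.3250): 17.36435
R_{1,1} = 18.31868 + (18.31868 − 21.93711)/3 = 17.11254
R_{2,1} = 17.36435 + (17.36435 − 18.31868)/3 = 17.04624
R_{2,2} = 17.04624 + (17.04624 − 17.11254)/15 = 17.04182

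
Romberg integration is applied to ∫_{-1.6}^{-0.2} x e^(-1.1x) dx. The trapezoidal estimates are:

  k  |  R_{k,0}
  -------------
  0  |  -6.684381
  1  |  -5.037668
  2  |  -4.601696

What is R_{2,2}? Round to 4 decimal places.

R_{1,1} = (4·(-5.037668) − (-6.684381)) / 3 = -4.488764
R_{2,1} = (4·(-4.601696) − (-5.037668)) / 3 = -4.456372
R_{2,2} = (16·(-4.456372) − (-4.488764)) / 15 = -4.454213
(Column j=1 coincides with Simpson's rule on the same nodes.)

-4.4542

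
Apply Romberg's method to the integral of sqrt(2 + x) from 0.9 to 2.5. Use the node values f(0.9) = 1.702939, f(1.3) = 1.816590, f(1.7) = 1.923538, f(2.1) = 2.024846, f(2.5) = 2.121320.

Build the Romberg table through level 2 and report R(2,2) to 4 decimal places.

R(0,0) (trapezoid, 1 panel, h=1.6000): 3.059407
R(1,0) (trapezoid, 2 panels, h=0.8000): 3.068534
R(2,0) (trapezoid, 4 panels, h=0.4000): 3.070841
R(1,1) = 3.068534 + (3.068534 − 3.059407)/3 = 3.071576
R(2,1) = 3.070841 + (3.070841 − 3.068534)/3 = 3.071610
R(2,2) = 3.071610 + (3.071610 − 3.071576)/15 = 3.071612

3.0716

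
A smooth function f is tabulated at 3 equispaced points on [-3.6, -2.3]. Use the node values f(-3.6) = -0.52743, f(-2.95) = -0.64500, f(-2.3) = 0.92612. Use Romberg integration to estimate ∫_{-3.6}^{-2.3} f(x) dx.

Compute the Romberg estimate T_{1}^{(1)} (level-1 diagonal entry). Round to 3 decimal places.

-0.473

T_{0}^{(0)} (trapezoid, 1 panel, h=1.3000): 0.25915
T_{1}^{(0)} (trapezoid, 2 panels, h=0.6500): -0.28968
T_{1}^{(1)} = -0.28968 + (-0.28968 − 0.25915)/3 = -0.47262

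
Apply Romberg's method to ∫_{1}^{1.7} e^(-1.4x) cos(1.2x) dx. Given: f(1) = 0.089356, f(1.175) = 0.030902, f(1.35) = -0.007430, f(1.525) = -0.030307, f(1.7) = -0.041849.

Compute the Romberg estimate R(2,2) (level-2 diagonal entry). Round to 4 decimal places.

0.0020

R(0,0) (trapezoid, 1 panel, h=0.7000): 0.016627
R(1,0) (trapezoid, 2 panels, h=0.3500): 0.005713
R(2,0) (trapezoid, 4 panels, h=0.1750): 0.002961
R(1,1) = 0.005713 + (0.005713 − 0.016627)/3 = 0.002075
R(2,1) = 0.002961 + (0.002961 − 0.005713)/3 = 0.002044
R(2,2) = 0.002044 + (0.002044 − 0.002075)/15 = 0.002042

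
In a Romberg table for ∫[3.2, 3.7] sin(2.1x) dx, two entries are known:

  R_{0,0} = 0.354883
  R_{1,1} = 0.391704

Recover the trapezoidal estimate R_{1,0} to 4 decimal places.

From R_{1,1} = (4·R_{1,0} − R_{0,0})/3, solve for R_{1,0}:
4·R_{1,0} = 3·0.391704 + 0.354883 = 1.529995
R_{1,0} = 0.382499

0.3825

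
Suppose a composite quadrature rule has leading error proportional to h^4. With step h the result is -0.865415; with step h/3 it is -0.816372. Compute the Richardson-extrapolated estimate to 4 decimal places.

The leading error scales as h^4; refining by a factor of 3 reduces it by 3^4 = 81.
Extrapolated value = (81·A(h/3) − A(h)) / (81 − 1)
= (81·(-0.816372) − (-0.865415)) / 80
= -65.260717 / 80 = -0.815759

-0.8158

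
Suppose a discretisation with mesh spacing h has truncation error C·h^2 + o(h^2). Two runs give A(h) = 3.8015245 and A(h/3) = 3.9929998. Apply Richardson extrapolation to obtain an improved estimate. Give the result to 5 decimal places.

The leading error scales as h^2; refining by a factor of 3 reduces it by 3^2 = 9.
Extrapolated value = (9·A(h/3) − A(h)) / (9 − 1)
= (9·3.9929998 − 3.8015245) / 8
= 32.1354737 / 8 = 4.0169342

4.01693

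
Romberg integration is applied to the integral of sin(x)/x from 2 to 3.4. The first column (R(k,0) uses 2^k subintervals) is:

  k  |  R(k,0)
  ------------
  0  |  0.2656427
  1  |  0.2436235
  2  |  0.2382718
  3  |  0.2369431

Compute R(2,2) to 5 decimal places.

0.23650

Richardson extrapolation on the trapezoidal column (denominator 4−1=3):
R(1,1) = 0.2436235 + (0.2436235 − 0.2656427)/3 = 0.2362838
R(2,1) = (4·0.2382718 − 0.2436235) / 3 = 0.2364879
R(2,2) = (16·0.2364879 − 0.2362838) / 15 = 0.2365015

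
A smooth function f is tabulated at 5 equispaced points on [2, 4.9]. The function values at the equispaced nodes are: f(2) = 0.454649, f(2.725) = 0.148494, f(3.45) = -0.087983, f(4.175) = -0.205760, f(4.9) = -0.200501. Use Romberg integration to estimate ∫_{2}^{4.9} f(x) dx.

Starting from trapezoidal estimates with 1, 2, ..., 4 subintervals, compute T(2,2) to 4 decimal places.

-0.0357

T(0,0) (trapezoid, 1 panel, h=2.9000): 0.368515
T(1,0) (trapezoid, 2 panels, h=1.4500): 0.056682
T(2,0) (trapezoid, 4 panels, h=0.7250): -0.013177
T(1,1) = 0.056682 + (0.056682 − 0.368515)/3 = -0.047262
T(2,1) = -0.013177 + (-0.013177 − 0.056682)/3 = -0.036463
T(2,2) = -0.036463 + (-0.036463 − (-0.047262))/15 = -0.035743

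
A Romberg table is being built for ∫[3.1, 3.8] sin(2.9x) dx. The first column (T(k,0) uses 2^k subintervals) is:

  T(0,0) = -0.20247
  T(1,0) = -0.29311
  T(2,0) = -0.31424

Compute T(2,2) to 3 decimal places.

T(1,1) = (4·(-0.29311) − (-0.20247)) / 3 = -0.32332
T(2,1) = (4·(-0.31424) − (-0.29311)) / 3 = -0.32128
T(2,2) = (16·(-0.32128) − (-0.32332)) / 15 = -0.32114

-0.321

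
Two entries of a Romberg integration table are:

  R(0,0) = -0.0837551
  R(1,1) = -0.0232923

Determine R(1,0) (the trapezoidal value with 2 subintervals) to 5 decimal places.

-0.03841

From R(1,1) = (4·R(1,0) − R(0,0))/3, solve for R(1,0):
4·R(1,0) = 3·(-0.0232923) + (-0.0837551) = -0.1536320
R(1,0) = -0.0384080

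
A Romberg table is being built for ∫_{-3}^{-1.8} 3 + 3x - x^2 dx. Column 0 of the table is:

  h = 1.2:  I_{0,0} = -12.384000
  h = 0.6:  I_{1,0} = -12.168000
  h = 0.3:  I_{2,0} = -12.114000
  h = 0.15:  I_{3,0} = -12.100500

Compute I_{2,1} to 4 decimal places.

-12.0960

Richardson extrapolation on the trapezoidal column (denominator 4−1=3):
I_{2,1} = (4·(-12.114000) − (-12.168000)) / 3 = -12.096000
(Column j=1 coincides with Simpson's rule on the same nodes.)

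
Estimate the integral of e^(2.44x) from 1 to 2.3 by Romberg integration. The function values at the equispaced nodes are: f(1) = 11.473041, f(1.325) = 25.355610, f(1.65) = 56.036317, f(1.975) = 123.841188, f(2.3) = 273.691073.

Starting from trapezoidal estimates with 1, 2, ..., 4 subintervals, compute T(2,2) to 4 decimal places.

107.5083

T(0,0) (trapezoid, 1 panel, h=1.3000): 185.356674
T(1,0) (trapezoid, 2 panels, h=0.6500): 129.101943
T(2,0) (trapezoid, 4 panels, h=0.3250): 113.039931
T(1,1) = 129.101943 + (129.101943 − 185.356674)/3 = 110.350366
T(2,1) = 113.039931 + (113.039931 − 129.101943)/3 = 107.685927
T(2,2) = 107.685927 + (107.685927 − 110.350366)/15 = 107.508298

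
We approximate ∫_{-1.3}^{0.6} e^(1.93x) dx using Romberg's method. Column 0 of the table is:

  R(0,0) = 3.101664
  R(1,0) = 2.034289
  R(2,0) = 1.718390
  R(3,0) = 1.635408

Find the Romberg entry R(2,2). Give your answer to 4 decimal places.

Richardson extrapolation on the trapezoidal column (denominator 4−1=3):
R(1,1) = (4·2.034289 − 3.101664) / 3 = 1.678497
R(2,1) = (4·1.718390 − 2.034289) / 3 = 1.613090
R(2,2) = 1.613090 + (1.613090 − 1.678497)/15 = 1.608730

1.6087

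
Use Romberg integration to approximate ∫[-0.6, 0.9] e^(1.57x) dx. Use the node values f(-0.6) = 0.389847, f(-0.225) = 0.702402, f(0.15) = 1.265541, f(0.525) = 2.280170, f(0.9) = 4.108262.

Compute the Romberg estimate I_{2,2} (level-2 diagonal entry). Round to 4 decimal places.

2.3686

I_{0,0} (trapezoid, 1 panel, h=1.5000): 3.373582
I_{1,0} (trapezoid, 2 panels, h=0.7500): 2.635947
I_{2,0} (trapezoid, 4 panels, h=0.3750): 2.436438
I_{1,1} = 2.635947 + (2.635947 − 3.373582)/3 = 2.390069
I_{2,1} = 2.436438 + (2.436438 − 2.635947)/3 = 2.369935
I_{2,2} = 2.369935 + (2.369935 − 2.390069)/15 = 2.368593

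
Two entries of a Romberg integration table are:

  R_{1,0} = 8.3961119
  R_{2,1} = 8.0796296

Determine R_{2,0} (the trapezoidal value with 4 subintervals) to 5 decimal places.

8.15875

From R_{2,1} = (4·R_{2,0} − R_{1,0})/3, solve for R_{2,0}:
4·R_{2,0} = 3·8.0796296 + 8.3961119 = 32.6350007
R_{2,0} = 8.1587502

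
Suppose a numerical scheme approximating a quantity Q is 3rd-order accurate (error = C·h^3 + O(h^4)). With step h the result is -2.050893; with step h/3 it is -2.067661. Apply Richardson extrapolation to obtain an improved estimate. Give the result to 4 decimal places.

-2.0683

The leading error scales as h^3; refining by a factor of 3 reduces it by 3^3 = 27.
Extrapolated value = (27·A(h/3) − A(h)) / (27 − 1)
= (27·(-2.067661) − (-2.050893)) / 26
= -53.775954 / 26 = -2.068306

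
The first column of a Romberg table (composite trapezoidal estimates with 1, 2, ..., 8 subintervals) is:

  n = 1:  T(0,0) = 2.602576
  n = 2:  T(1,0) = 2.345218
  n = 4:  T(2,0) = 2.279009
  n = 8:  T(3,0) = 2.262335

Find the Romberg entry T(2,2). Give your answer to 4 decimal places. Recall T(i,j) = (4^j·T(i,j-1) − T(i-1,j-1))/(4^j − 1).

2.2568

T(1,1) = 2.345218 + (2.345218 − 2.602576)/3 = 2.259432
T(2,1) = 2.279009 + (2.279009 − 2.345218)/3 = 2.256939
T(2,2) = 2.256939 + (2.256939 − 2.259432)/15 = 2.256773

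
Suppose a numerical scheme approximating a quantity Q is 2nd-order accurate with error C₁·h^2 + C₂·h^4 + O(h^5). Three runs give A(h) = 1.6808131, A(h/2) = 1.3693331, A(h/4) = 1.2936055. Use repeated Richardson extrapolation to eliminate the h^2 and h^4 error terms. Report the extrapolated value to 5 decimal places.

First eliminate the h^2 term (factor 2^2 = 4):
  B₁ = (4·1.3693331 − 1.6808131)/3 = 1.2655064
  B₂ = (4·1.2936055 − 1.3693331)/3 = 1.2683630
Then eliminate the h^4 term (factor 2^4 = 16):
  (16·1.2683630 − 1.2655064)/15 = 1.2685534

1.26855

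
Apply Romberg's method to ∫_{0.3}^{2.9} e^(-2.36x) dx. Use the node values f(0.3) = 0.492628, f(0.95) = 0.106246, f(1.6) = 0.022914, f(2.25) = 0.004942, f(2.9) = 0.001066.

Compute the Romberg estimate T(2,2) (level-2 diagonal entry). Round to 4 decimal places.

T(0,0) (trapezoid, 1 panel, h=2.6000): 0.641802
T(1,0) (trapezoid, 2 panels, h=1.3000): 0.350689
T(2,0) (trapezoid, 4 panels, h=0.6500): 0.247617
T(1,1) = 0.350689 + (0.350689 − 0.641802)/3 = 0.253651
T(2,1) = 0.247617 + (0.247617 − 0.350689)/3 = 0.213260
T(2,2) = 0.213260 + (0.213260 − 0.253651)/15 = 0.210567

0.2106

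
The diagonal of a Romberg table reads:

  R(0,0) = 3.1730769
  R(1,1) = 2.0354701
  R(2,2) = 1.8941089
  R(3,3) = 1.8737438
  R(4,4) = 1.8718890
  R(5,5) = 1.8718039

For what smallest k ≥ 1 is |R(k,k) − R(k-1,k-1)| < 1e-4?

|R(1,1) − R(0,0)| = 1.1376068 ≥ 1e-4
|R(2,2) − R(1,1)| = 0.1413612 ≥ 1e-4
|R(3,3) − R(2,2)| = 0.0203651 ≥ 1e-4
|R(4,4) − R(3,3)| = 0.0018548 ≥ 1e-4
|R(5,5) − R(4,4)| = 0.0000851 < 1e-4

k = 5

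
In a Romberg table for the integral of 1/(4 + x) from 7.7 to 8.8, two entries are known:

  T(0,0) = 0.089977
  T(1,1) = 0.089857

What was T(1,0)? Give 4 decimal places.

0.0899

From T(1,1) = (4·T(1,0) − T(0,0))/3, solve for T(1,0):
4·T(1,0) = 3·0.089857 + 0.089977 = 0.359548
T(1,0) = 0.089887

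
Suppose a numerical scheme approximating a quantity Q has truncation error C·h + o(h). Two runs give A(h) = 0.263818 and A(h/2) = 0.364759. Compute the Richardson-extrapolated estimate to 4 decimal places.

0.4657

The leading error scales as h; refining by a factor of 2 reduces it by 2^1 = 2.
Extrapolated value = (2·A(h/2) − A(h)) / (2 − 1)
= (2·0.364759 − 0.263818) / 1
= 0.465700 / 1 = 0.465700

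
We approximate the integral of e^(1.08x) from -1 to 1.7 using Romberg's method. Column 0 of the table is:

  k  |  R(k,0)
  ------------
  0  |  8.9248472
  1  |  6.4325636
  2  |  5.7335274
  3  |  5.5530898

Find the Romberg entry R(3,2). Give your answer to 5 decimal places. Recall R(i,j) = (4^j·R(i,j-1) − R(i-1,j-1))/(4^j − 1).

5.49244

R(2,1) = 5.7335274 + (5.7335274 − 6.4325636)/3 = 5.5005153
R(3,1) = 5.5530898 + (5.5530898 − 5.7335274)/3 = 5.4929439
R(3,2) = (16·5.4929439 − 5.5005153) / 15 = 5.4924391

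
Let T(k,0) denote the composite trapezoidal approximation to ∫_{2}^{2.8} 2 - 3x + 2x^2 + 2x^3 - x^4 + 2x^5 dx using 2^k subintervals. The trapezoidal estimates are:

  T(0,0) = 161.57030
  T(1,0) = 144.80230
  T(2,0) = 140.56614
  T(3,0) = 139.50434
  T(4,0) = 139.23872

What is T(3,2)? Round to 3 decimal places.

Richardson extrapolation on the trapezoidal column (denominator 4−1=3):
T(2,1) = (4·140.56614 − 144.80230) / 3 = 139.15409
T(3,1) = 139.50434 + (139.50434 − 140.56614)/3 = 139.15041
T(3,2) = 139.15041 + (139.15041 − 139.15409)/15 = 139.15016

139.150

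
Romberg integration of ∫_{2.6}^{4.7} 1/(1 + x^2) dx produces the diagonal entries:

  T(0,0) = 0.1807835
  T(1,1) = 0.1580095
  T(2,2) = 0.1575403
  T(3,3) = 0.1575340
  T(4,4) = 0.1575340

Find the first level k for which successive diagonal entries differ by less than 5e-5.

k = 3

|T(1,1) − T(0,0)| = 0.0227740 ≥ 5e-5
|T(2,2) − T(1,1)| = 0.0004692 ≥ 5e-5
|T(3,3) − T(2,2)| = 0.0000063 < 5e-5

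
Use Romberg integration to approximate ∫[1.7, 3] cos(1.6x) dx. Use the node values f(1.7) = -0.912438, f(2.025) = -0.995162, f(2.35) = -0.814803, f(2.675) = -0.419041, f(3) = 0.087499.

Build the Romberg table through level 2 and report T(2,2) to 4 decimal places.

T(0,0) (trapezoid, 1 panel, h=1.3000): -0.536210
T(1,0) (trapezoid, 2 panels, h=0.6500): -0.797727
T(2,0) (trapezoid, 4 panels, h=0.3250): -0.858480
T(1,1) = -0.797727 + (-0.797727 − (-0.536210))/3 = -0.884899
T(2,1) = -0.858480 + (-0.858480 − (-0.797727))/3 = -0.878731
T(2,2) = -0.878731 + (-0.878731 − (-0.884899))/15 = -0.878320

-0.8783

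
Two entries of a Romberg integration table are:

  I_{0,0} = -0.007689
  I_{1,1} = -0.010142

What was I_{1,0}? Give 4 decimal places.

From I_{1,1} = (4·I_{1,0} − I_{0,0})/3, solve for I_{1,0}:
4·I_{1,0} = 3·(-0.010142) + (-0.007689) = -0.038115
I_{1,0} = -0.009529

-0.0095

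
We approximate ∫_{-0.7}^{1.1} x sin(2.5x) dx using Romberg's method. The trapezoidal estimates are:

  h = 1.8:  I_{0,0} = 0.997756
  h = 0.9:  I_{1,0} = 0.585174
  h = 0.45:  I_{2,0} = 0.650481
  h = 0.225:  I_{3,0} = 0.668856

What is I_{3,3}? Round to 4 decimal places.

0.6750

I_{1,1} = (4·0.585174 − 0.997756) / 3 = 0.447647
I_{2,1} = (4·0.650481 − 0.585174) / 3 = 0.672250
I_{3,1} = 0.668856 + (0.668856 − 0.650481)/3 = 0.674981
I_{2,2} = (16·0.672250 − 0.447647) / 15 = 0.687224
I_{3,2} = 0.674981 + (0.674981 − 0.672250)/15 = 0.675163
I_{3,3} = 0.675163 + (0.675163 − 0.687224)/63 = 0.674972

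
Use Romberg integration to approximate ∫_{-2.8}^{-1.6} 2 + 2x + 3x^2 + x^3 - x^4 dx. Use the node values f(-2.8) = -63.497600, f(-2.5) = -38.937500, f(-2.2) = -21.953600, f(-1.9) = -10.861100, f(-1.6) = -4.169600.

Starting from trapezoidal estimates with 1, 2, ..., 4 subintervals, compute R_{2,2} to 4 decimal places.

R_{0,0} (trapezoid, 1 panel, h=1.2000): -40.600320
R_{1,0} (trapezoid, 2 panels, h=0.6000): -33.472320
R_{2,0} (trapezoid, 4 panels, h=0.3000): -31.675740
R_{1,1} = -33.472320 + (-33.472320 − (-40.600320))/3 = -31.096320
R_{2,1} = -31.675740 + (-31.675740 − (-33.472320))/3 = -31.076880
R_{2,2} = -31.076880 + (-31.076880 − (-31.096320))/15 = -31.075584

-31.0756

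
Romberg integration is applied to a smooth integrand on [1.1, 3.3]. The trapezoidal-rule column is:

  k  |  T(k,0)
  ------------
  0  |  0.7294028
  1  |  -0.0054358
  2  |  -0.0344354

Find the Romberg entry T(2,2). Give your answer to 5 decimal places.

T(1,1) = -0.0054358 + (-0.0054358 − 0.7294028)/3 = -0.2503820
T(2,1) = -0.0344354 + (-0.0344354 − (-0.0054358))/3 = -0.0441019
T(2,2) = (16·(-0.0441019) − (-0.2503820)) / 15 = -0.0303499

-0.03035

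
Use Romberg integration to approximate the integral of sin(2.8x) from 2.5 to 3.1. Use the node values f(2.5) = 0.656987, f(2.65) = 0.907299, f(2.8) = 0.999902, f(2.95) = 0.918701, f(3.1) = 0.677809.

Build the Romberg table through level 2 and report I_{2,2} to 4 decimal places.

I_{0,0} (trapezoid, 1 panel, h=0.6000): 0.400439
I_{1,0} (trapezoid, 2 panels, h=0.3000): 0.500190
I_{2,0} (trapezoid, 4 panels, h=0.1500): 0.523995
I_{1,1} = 0.500190 + (0.500190 − 0.400439)/3 = 0.533440
I_{2,1} = 0.523995 + (0.523995 − 0.500190)/3 = 0.531930
I_{2,2} = 0.531930 + (0.531930 − 0.533440)/15 = 0.531829

0.5318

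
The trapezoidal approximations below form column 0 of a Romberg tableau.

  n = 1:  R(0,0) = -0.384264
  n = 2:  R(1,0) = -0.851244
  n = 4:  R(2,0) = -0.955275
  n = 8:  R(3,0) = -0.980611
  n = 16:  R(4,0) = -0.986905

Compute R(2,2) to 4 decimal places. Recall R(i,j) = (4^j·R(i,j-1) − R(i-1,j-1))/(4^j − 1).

-0.9888

R(1,1) = -0.851244 + (-0.851244 − (-0.384264))/3 = -1.006904
R(2,1) = -0.955275 + (-0.955275 − (-0.851244))/3 = -0.989952
R(2,2) = -0.989952 + (-0.989952 − (-1.006904))/15 = -0.988822
(Column j=1 coincides with Simpson's rule on the same nodes.)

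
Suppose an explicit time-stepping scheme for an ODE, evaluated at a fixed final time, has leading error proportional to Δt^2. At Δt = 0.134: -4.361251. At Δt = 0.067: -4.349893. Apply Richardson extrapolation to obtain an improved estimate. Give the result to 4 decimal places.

-4.3461

Extrapolated value = (4·A(Δt/2) − A(Δt)) / (4 − 1)
= (4·(-4.349893) − (-4.361251)) / 3
= -13.038321 / 3 = -4.346107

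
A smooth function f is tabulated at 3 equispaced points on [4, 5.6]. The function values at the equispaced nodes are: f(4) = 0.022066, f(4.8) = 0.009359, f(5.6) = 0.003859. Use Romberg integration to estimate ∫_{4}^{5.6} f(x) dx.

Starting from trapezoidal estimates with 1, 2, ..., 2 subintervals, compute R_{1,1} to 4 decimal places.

R_{0,0} (trapezoid, 1 panel, h=1.6000): 0.020740
R_{1,0} (trapezoid, 2 panels, h=0.8000): 0.017857
R_{1,1} = 0.017857 + (0.017857 − 0.020740)/3 = 0.016896

0.0169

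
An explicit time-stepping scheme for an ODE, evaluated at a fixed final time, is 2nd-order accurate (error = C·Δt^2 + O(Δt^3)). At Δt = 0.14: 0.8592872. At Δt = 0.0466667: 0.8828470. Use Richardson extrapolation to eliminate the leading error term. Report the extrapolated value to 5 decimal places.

The leading error scales as Δt^2; refining by a factor of 3 reduces it by 3^2 = 9.
Extrapolated value = (9·A(Δt/3) − A(Δt)) / (9 − 1)
= (9·0.8828470 − 0.8592872) / 8
= 7.0863358 / 8 = 0.8857920

0.88579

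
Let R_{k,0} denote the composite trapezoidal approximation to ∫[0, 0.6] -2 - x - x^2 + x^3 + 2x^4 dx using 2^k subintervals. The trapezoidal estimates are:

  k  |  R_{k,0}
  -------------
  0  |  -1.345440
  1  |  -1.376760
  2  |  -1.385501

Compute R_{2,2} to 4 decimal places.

Richardson extrapolation on the trapezoidal column (denominator 4−1=3):
R_{1,1} = (4·(-1.376760) − (-1.345440)) / 3 = -1.387200
R_{2,1} = -1.385501 + (-1.385501 − (-1.376760))/3 = -1.388415
R_{2,2} = (16·(-1.388415) − (-1.387200)) / 15 = -1.388496

-1.3885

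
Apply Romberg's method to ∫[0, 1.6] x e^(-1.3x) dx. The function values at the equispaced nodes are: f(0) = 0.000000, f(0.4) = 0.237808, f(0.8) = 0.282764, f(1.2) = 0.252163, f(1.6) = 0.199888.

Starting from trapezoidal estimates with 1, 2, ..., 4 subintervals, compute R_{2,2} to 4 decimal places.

0.3639

R_{0,0} (trapezoid, 1 panel, h=1.6000): 0.159910
R_{1,0} (trapezoid, 2 panels, h=0.8000): 0.306166
R_{2,0} (trapezoid, 4 panels, h=0.4000): 0.349072
R_{1,1} = 0.306166 + (0.306166 − 0.159910)/3 = 0.354918
R_{2,1} = 0.349072 + (0.349072 − 0.306166)/3 = 0.363374
R_{2,2} = 0.363374 + (0.363374 − 0.354918)/15 = 0.363938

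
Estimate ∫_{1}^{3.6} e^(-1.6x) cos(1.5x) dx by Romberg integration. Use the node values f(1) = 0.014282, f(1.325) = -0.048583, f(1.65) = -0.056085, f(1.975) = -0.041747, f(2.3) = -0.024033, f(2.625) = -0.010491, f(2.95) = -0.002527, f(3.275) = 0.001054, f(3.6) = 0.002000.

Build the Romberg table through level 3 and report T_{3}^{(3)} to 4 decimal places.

T_{0}^{(0)} (trapezoid, 1 panel, h=2.6000): 0.021167
T_{1}^{(0)} (trapezoid, 2 panels, h=1.3000): -0.020660
T_{2}^{(0)} (trapezoid, 4 panels, h=0.6500): -0.048428
T_{3}^{(0)} (trapezoid, 8 panels, h=0.3250): -0.056638
T_{1}^{(1)} = -0.020660 + (-0.020660 − 0.021167)/3 = -0.034602
T_{2}^{(1)} = -0.048428 + (-0.048428 − (-0.020660))/3 = -0.057684
T_{3}^{(1)} = -0.056638 + (-0.056638 − (-0.048428))/3 = -0.059375
T_{2}^{(2)} = -0.057684 + (-0.057684 − (-0.034602))/15 = -0.059223
T_{3}^{(2)} = -0.059375 + (-0.059375 − (-0.057684))/15 = -0.059488
T_{3}^{(3)} = -0.059488 + (-0.059488 − (-0.059223))/63 = -0.059492

-0.0595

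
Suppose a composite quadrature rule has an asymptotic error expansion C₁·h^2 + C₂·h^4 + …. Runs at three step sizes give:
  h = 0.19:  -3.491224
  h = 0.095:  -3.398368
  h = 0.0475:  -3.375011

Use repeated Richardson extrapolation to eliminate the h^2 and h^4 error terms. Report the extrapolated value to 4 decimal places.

-3.3672

First eliminate the h^2 term (factor 2^2 = 4):
  B₁ = (4·(-3.398368) − (-3.491224))/3 = -3.367416
  B₂ = (4·(-3.375011) − (-3.398368))/3 = -3.367225
Then eliminate the h^4 term (factor 2^4 = 16):
  (16·(-3.367225) − (-3.367416))/15 = -3.367212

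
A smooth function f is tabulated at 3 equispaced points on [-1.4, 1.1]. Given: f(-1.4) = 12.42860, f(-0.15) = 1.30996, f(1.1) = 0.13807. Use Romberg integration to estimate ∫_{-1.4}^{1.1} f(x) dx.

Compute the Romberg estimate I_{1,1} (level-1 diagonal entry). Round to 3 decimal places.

7.419

I_{0,0} (trapezoid, 1 panel, h=2.5000): 15.70834
I_{1,0} (trapezoid, 2 panels, h=1.2500): 9.49162
I_{1,1} = 9.49162 + (9.49162 − 15.70834)/3 = 7.41938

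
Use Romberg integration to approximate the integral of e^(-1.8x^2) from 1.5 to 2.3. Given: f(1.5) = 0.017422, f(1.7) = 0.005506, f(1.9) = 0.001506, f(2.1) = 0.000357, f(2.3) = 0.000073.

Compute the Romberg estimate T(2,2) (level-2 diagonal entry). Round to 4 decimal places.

0.0029

T(0,0) (trapezoid, 1 panel, h=0.8000): 0.006998
T(1,0) (trapezoid, 2 panels, h=0.4000): 0.004101
T(2,0) (trapezoid, 4 panels, h=0.2000): 0.003223
T(1,1) = 0.004101 + (0.004101 − 0.006998)/3 = 0.003135
T(2,1) = 0.003223 + (0.003223 − 0.004101)/3 = 0.002930
T(2,2) = 0.002930 + (0.002930 − 0.003135)/15 = 0.002916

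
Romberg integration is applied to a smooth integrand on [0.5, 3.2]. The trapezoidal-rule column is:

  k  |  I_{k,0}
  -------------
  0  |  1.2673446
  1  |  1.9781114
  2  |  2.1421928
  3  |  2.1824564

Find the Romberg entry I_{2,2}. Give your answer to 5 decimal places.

I_{1,1} = 1.9781114 + (1.9781114 − 1.2673446)/3 = 2.2150337
I_{2,1} = (4·2.1421928 − 1.9781114) / 3 = 2.1968866
I_{2,2} = (16·2.1968866 − 2.2150337) / 15 = 2.1956768

2.19568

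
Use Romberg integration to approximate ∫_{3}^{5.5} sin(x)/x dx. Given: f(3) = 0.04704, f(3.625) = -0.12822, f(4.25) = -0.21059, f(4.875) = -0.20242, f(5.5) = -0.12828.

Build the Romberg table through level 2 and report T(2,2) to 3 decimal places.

-0.380

T(0,0) (trapezoid, 1 panel, h=2.5000): -0.10155
T(1,0) (trapezoid, 2 panels, h=1.2500): -0.31401
T(2,0) (trapezoid, 4 panels, h=0.6250): -0.36366
T(1,1) = -0.31401 + (-0.31401 − (-0.10155))/3 = -0.38483
T(2,1) = -0.36366 + (-0.36366 − (-0.31401))/3 = -0.38021
T(2,2) = -0.38021 + (-0.38021 − (-0.38483))/15 = -0.37990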